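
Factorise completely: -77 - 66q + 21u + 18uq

Group as (18uq + 21u) + (-66q - 77) = 3u(6q + 7) - 11(6q + 7).
Both groups share the factor (6q + 7).

(3u - 11)(6q + 7)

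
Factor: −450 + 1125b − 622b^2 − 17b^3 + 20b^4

By the rational root theorem, b = −6 is a root, so (b + 6) divides it; the quotient is 20b^3 − 137b^2 + 200b − 75.
Next, b = 5/4 is a root, giving the factor (4b − 5) and quotient 5b^2 − 28b + 15.
The remaining quadratic factors as (b − 5)(5b − 3).

(4b − 5)(5b − 3)(b + 6)(b − 5)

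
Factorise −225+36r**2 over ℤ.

Pull out the common factor 9; 4r**2−25 is a difference of squares.

9(2r+5)(2r−5)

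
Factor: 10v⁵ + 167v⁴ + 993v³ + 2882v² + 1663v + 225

Testing divisors of the constant over divisors of the leading coefficient, v = -1/5 is a root, so (5v + 1) divides it; the quotient is 2v⁴ + 33v³ + 192v² + 538v + 225.
Next, v = -1/2 is a root, so (2v + 1) divides it; the quotient is v³ + 16v² + 88v + 225.
Continuing, v = -9 is a root, so (v + 9) divides it; the quotient is v² + 7v + 25.
The quadratic v² + 7v + 25 has discriminant -51 < 0 and is irreducible over ℤ.

(2v + 1)(5v + 1)(v + 9)(v² + 7v + 25)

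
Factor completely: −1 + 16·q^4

(2·q + 1)·(2·q − 1)·(4·q^2 + 1)

Write as (4·q^2)² − (1)², then factor 4·q^2 − 1 once more.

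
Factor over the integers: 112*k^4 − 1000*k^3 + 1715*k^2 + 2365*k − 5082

Trying the rational-root candidates, k = 6 is a root, so (k − 6) divides it; the quotient is 112*k^3 − 328*k^2 − 253*k + 847.
Continuing, k = −11/7 is a root, so (7*k + 11) divides it; the quotient is 16*k^2 − 72*k + 77.
The remaining quadratic factors as (4*k − 11)(4*k − 7).

(4*k − 11)*(4*k − 7)*(7*k + 11)*(k − 6)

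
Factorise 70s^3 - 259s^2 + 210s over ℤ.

Pull out the common factor 7s, then factor the remaining trinomial.

7s(2s - 5)(5s - 6)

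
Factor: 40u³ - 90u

10u(2u + 3)(2u - 3)

Factor out 10u, leaving 4u² - 9, which is a difference of two squares.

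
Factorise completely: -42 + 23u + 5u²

(5u - 7)(u + 6)

Need a pair with product 5·(-42) = -210 and sum 23: that's 30 and -7.
Split the middle term: 5u² + 30u - 7u - 42 = 5u(u + 6) - 7(u + 6).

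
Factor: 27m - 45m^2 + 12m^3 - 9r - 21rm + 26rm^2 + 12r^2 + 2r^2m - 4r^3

Group: 2r(-2r^2 + 5rm + 3r + 3m^2 - 9m) + (4m - 3)(-2r^2 + 5rm + 3r + 3m^2 - 9m); both groups contain (-2r^2 + 5rm + 3r + 3m^2 - 9m), so (2r + 4m - 3) is a factor with cofactor -2r^2 + 5rm + 3r + 3m^2 - 9m.
The cofactor groups again: -2r^2 + 5rm + 3r + 3m^2 - 9m = -r(2r + m - 3) + 3m(2r + m - 3); both groups contain (2r + m - 3), giving -(r - 3m)(2r + m - 3).

-(r - 3m)(2r + 4m - 3)(2r + m - 3)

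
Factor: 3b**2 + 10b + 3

Need a pair with product 3·3 = 9 and sum 10: that's 9 and 1.
Split the middle term: 3b**2 + 9b + b + 3 = 3b(b + 3) + (b + 3).

(3b + 1)(b + 3)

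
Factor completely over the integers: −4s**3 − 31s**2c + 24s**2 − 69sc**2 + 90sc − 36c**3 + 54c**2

Group: s(−4s**2 − 19sc + 24s − 12c**2 + 18c) + 3c(−4s**2 − 19sc + 24s − 12c**2 + 18c); both groups contain (−4s**2 − 19sc + 24s − 12c**2 + 18c), so (s + 3c) is a factor with cofactor −4s**2 − 19sc + 24s − 12c**2 + 18c.
The cofactor groups again: −4s**2 − 19sc + 24s − 12c**2 + 18c = −s(4s + 3c) + (−4c + 6)(4s + 3c); both groups contain (4s + 3c), giving −(s + 4c − 6)(4s + 3c).

−(4s + 3c)(s + 3c)(s + 4c − 6)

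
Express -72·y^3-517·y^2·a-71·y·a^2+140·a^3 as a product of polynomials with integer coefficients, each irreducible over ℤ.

Group: 8·y·(-9·y^2-59·y·a+28·a^2) + 5·a·(-9·y^2-59·y·a+28·a^2); both groups contain (-9·y^2-59·y·a+28·a^2), so (8·y+5·a) is a factor with cofactor -9·y^2-59·y·a+28·a^2.
The cofactor groups again: -9·y^2-59·y·a+28·a^2 = -9·y·(y+7·a) + 4·a·(y+7·a); both groups contain (y+7·a), giving -(9·y-4·a)·(y+7·a).

-(9·y-4·a)·(8·y+5·a)·(y+7·a)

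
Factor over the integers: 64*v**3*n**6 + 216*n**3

Pull out the common factor 8*n**3, leaving 8*v**3*n**3 + 27.
Recognize a sum of cubes with the parts 2*v*n and 3.

8*n**3*(2*v*n + 3)*(4*v**2*n**2 − 6*v*n + 9)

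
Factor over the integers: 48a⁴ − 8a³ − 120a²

8a²(2a + 3)(3a − 5)

Pull out the common factor 8a², then factor the remaining trinomial.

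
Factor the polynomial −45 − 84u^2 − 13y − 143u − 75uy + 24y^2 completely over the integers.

−(12u − 3y + 5)(7u + 8y + 9)

Group: −7u(12u − 3y + 5) + (−8y − 9)(12u − 3y + 5); both groups contain (12u − 3y + 5).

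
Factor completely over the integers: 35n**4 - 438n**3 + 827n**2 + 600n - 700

(5n - 14)(7n - 5)(n + 1)(n - 10)

Trying the rational-root candidates, n = 10 is a root, giving the factor (n - 10) and quotient 35n**3 - 88n**2 - 53n + 70.
Next, n = -1 is a root, so (n + 1) divides it; the quotient is 35n**2 - 123n + 70.
The remaining quadratic factors as (7n - 5)(5n - 14).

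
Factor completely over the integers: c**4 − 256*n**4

Difference of squares twice: with A = c and B = 4*n, A⁴ − B⁴ = (A² − B²)(A² + B²), and A² − B² factors again.

(c + 4*n)*(c − 4*n)*(c**2 + 16*n**2)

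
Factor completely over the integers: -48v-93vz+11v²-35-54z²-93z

Group: 11v(v-9z-5) + (6z+7)(v-9z-5); both groups contain (v-9z-5).

(11v+6z+7)(v-9z-5)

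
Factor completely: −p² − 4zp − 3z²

−(3z + p)(z + p)

Group: −z(3z + p) − p(3z + p); both groups contain (3z + p).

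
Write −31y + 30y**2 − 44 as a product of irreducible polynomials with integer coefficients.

Need a pair with product 30·(−44) = −1320 and sum −31: that's 24 and −55.
Split the middle term: 30y**2 + 24y − 55y − 44 = 6y(5y + 4) − 11(5y + 4).

(5y + 4)(6y − 11)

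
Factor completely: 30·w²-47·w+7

(5·w-7)·(6·w-1)

Need a pair with product 30·7 = 210 and sum -47: that's -5 and -42.
Split the middle term: 30·w²-5·w - 42·w+7 = 5·w·(6·w-1) - 7·(6·w-1).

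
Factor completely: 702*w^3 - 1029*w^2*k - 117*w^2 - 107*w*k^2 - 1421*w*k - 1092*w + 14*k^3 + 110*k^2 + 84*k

Group: 9*w*(78*w^2 + 7*w*k + 91*w - k^2 - 7*k) + (-14*k - 12)*(78*w^2 + 7*w*k + 91*w - k^2 - 7*k); both groups contain (78*w^2 + 7*w*k + 91*w - k^2 - 7*k), so (9*w - 14*k - 12) is a factor with cofactor 78*w^2 + 7*w*k + 91*w - k^2 - 7*k.
The cofactor groups again: 78*w^2 + 7*w*k + 91*w - k^2 - 7*k = 6*w*(13*w - k) + (k + 7)*(13*w - k); both groups contain (13*w - k), giving (6*w + k + 7)*(13*w - k).

(9*w - 14*k - 12)*(13*w - k)*(6*w + k + 7)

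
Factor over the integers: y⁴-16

(y+2)*(y-2)*(y²+4)

Difference of squares twice: with A = y and B = 2, A⁴ − B⁴ = (A² − B²)(A² + B²), and A² − B² factors again.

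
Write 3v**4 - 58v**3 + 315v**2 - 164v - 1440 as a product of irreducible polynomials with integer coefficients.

Among the possible rational roots, v = 4 is a root, giving the factor (v - 4) and quotient 3v**3 - 46v**2 + 131v + 360.
Then v = 8 is a root, giving the factor (v - 8) and quotient 3v**2 - 22v - 45.
The remaining quadratic factors as (v - 9)(3v + 5).

(3v + 5)(v - 4)(v - 8)(v - 9)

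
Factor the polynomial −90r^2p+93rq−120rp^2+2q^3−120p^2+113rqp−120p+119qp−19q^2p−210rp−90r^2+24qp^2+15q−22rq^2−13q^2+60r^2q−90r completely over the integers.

(2q−3p−3)(5r−q+5)(6r−q+8p)

Group: 6r(10rq−15rp−15r−2q^2+3qp+13q−15p−15) + (−q+8p)(10rq−15rp−15r−2q^2+3qp+13q−15p−15); both groups contain (10rq−15rp−15r−2q^2+3qp+13q−15p−15), so (6r−q+8p) is a factor with cofactor 10rq−15rp−15r−2q^2+3qp+13q−15p−15.
The cofactor groups again: 10rq−15rp−15r−2q^2+3qp+13q−15p−15 = 5r(2q−3p−3) + (−q+5)(2q−3p−3); both groups contain (2q−3p−3), giving (5r−q+5)(2q−3p−3).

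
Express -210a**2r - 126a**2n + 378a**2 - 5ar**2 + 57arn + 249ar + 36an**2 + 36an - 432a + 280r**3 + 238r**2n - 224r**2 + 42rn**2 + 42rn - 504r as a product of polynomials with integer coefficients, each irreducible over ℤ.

Group: 6a(-35ar - 21an + 63a + 40r**2 + 34rn - 32r + 6n**2 + 6n - 72) + 7r(-35ar - 21an + 63a + 40r**2 + 34rn - 32r + 6n**2 + 6n - 72); both groups contain (-35ar - 21an + 63a + 40r**2 + 34rn - 32r + 6n**2 + 6n - 72), so (6a + 7r) is a factor with cofactor -35ar - 21an + 63a + 40r**2 + 34rn - 32r + 6n**2 + 6n - 72.
The cofactor groups again: -35ar - 21an + 63a + 40r**2 + 34rn - 32r + 6n**2 + 6n - 72 = -5r(7a - 8r - 2n - 8) + (-3n + 9)(7a - 8r - 2n - 8); both groups contain (7a - 8r - 2n - 8), giving -(5r + 3n - 9)(7a - 8r - 2n - 8).

-(5r + 3n - 9)(6a + 7r)(7a - 8r - 2n - 8)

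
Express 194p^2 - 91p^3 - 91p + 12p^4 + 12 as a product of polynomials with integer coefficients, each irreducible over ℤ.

(3p - 1)(4p - 1)(p - 3)(p - 4)

By the rational root theorem, p = 4 is a root, giving the factor (p - 4) and quotient 12p^3 - 43p^2 + 22p - 3.
Next, p = 1/4 is a root, giving the factor (4p - 1) and quotient 3p^2 - 10p + 3.
The remaining quadratic factors as (p - 3)(3p - 1).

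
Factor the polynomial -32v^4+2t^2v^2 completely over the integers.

Every term has a factor of 2v^2. Then t^2-16v^2 = (t)² − (4v)².

2v^2(t+4v)(t-4v)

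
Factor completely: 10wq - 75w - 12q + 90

(2q - 15)(5w - 6)

Group as (10wq - 75w) + (-12q + 90) = 5w(2q - 15) - 6(2q - 15).
Both groups share the factor (2q - 15).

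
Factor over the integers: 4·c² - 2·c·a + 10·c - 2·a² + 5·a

Group: 2·c·(2·c + a) + (-2·a + 5)·(2·c + a); both groups contain (2·c + a).

(2·c - 2·a + 5)·(2·c + a)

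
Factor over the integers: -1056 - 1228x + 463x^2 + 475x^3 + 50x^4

(2x - 3)(5x + 11)(5x + 4)(x + 8)

Trying the rational-root candidates, x = 3/2 is a root, so (2x - 3) is a factor; dividing leaves 25x^3 + 275x^2 + 644x + 352.
Continuing, x = -8 is a root, so (x + 8) divides it; the quotient is 25x^2 + 75x + 44.
The remaining quadratic factors as (5x + 4)(5x + 11).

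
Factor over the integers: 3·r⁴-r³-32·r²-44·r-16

By the rational root theorem, r = -2/3 is a root, giving the factor (3·r+2) and quotient r³-r²-10·r-8.
Continuing, r = 4 is a root, giving the factor (r-4) and quotient r²+3·r+2.
The remaining quadratic factors as (r+2)(r+1).

(3·r+2)·(r+1)·(r+2)·(r-4)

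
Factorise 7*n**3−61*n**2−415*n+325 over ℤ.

Testing divisors of the constant over divisors of the leading coefficient, n = −5 is a root, so (n+5) is a factor; dividing leaves 7*n**2−96*n+65.
The remaining quadratic factors as (7*n−5)(n−13).

(7*n−5)*(n+5)*(n−13)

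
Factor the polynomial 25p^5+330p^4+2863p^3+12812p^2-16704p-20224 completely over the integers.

(5p+4)(5p-8)(p+8)(p^2+6p+79)

Testing divisors of the constant over divisors of the leading coefficient, p = 8/5 is a root, so (5p-8) is a factor; dividing leaves 5p^4+74p^3+691p^2+3668p+2528.
Then p = -4/5 is a root, so (5p+4) divides it; the quotient is p^3+14p^2+127p+632.
Then p = -8 is a root, so (p+8) divides it; the quotient is p^2+6p+79.
The quadratic p^2+6p+79 has discriminant -280 < 0 and is irreducible over ℤ.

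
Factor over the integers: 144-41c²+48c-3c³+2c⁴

Among the possible rational roots, c = -3/2 is a root, giving the factor (2c+3) and quotient c³-3c²-16c+48.
Continuing, c = 4 is a root, giving the factor (c-4) and quotient c²+c-12.
The remaining quadratic factors as (c+4)(c-3).

(2c+3)(c+4)(c-3)(c-4)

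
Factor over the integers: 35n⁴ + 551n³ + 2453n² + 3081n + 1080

(5n + 3)(7n + 8)(n + 5)(n + 9)

Trying the rational-root candidates, n = -8/7 is a root, so (7n + 8) is a factor; dividing leaves 5n³ + 73n² + 267n + 135.
Next, n = -3/5 is a root, so (5n + 3) divides it; the quotient is n² + 14n + 45.
The remaining quadratic factors as (n + 5)(n + 9).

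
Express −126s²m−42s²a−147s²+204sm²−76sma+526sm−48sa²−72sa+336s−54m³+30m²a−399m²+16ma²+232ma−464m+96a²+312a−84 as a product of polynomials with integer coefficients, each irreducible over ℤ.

−(3s−m−6)(6m+2a+7)(7s−9m+8a−2)

Group: 6m(−21s²+34sm−24sa+48s−9m²+8ma−56m+48a−12) + (2a+7)(−21s²+34sm−24sa+48s−9m²+8ma−56m+48a−12); both groups contain (−21s²+34sm−24sa+48s−9m²+8ma−56m+48a−12), so (6m+2a+7) is a factor with cofactor −21s²+34sm−24sa+48s−9m²+8ma−56m+48a−12.
The cofactor groups again: −21s²+34sm−24sa+48s−9m²+8ma−56m+48a−12 = −7s(3s−m−6) + (9m−8a+2)(3s−m−6); both groups contain (3s−m−6), giving −(7s−9m+8a−2)(3s−m−6).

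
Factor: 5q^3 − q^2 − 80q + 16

(5q − 1)(q + 4)(q − 4)

By the rational root theorem, q = 4 is a root, giving the factor (q − 4) and quotient 5q^2 + 19q − 4.
The remaining quadratic factors as (q + 4)(5q − 1).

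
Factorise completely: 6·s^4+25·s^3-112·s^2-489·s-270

By the rational root theorem, s = 9/2 is a root, giving the factor (2·s-9) and quotient 3·s^3+26·s^2+61·s+30.
Then s = -5 is a root, so (s+5) is a factor; dividing leaves 3·s^2+11·s+6.
The remaining quadratic factors as (s+3)(3·s+2).

(2·s-9)·(3·s+2)·(s+3)·(s+5)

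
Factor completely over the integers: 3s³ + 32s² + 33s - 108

(3s - 4)(s + 3)(s + 9)

Testing divisors of the constant over divisors of the leading coefficient, s = -3 is a root, so (s + 3) is a factor; dividing leaves 3s² + 23s - 36.
The remaining quadratic factors as (3s - 4)(s + 9).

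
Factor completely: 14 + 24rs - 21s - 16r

(3s - 2)(8r - 7)

Group as (24rs - 16r) + (-21s + 14) = 8r(3s - 2) - 7(3s - 2).
Both groups share the factor (3s - 2).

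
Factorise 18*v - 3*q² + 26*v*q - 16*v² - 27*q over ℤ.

Group: -2*v*(8*v - q - 9) + 3*q*(8*v - q - 9); both groups contain (8*v - q - 9).

-(2*v - 3*q)*(8*v - q - 9)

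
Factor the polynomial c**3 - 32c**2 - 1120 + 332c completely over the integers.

Among the possible rational roots, c = 14 is a root, so (c - 14) is a factor; dividing leaves c**2 - 18c + 80.
The remaining quadratic factors as (c - 10)(c - 8).

(c - 10)(c - 14)(c - 8)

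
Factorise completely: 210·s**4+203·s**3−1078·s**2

Pull out the common factor 7·s**2, then factor the remaining trinomial.

7·s**2·(5·s+14)·(6·s−11)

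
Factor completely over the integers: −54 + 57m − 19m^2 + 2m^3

By the rational root theorem, m = 3 is a root, giving the factor (m − 3) and quotient 2m^2 − 13m + 18.
The remaining quadratic factors as (2m − 9)(m − 2).

(2m − 9)(m − 2)(m − 3)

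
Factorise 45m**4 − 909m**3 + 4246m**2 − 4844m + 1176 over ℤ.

Among the possible rational roots, m = 14/3 is a root, so (3m − 14) divides it; the quotient is 15m**3 − 233m**2 + 328m − 84.
Continuing, m = 6/5 is a root, so (5m − 6) divides it; the quotient is 3m**2 − 43m + 14.
The remaining quadratic factors as (3m − 1)(m − 14).

(3m − 1)(3m − 14)(5m − 6)(m − 14)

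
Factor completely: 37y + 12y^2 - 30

(3y - 2)(4y + 15)

Need a pair with product 12·(-30) = -360 and sum 37: that's 45 and -8.
Split the middle term: 12y^2 + 45y - 8y - 30 = 3y(4y + 15) - 2(4y + 15).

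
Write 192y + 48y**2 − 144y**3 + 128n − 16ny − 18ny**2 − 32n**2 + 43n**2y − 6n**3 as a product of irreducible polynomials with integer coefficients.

Group: 3n(−2n**2 + 9ny − 16n + 18y**2 − 24y) + (−8y − 8)(−2n**2 + 9ny − 16n + 18y**2 − 24y); both groups contain (−2n**2 + 9ny − 16n + 18y**2 − 24y), so (3n − 8y − 8) is a factor with cofactor −2n**2 + 9ny − 16n + 18y**2 − 24y.
The cofactor groups again: −2n**2 + 9ny − 16n + 18y**2 − 24y = −n(2n + 3y) + (6y − 8)(2n + 3y); both groups contain (2n + 3y), giving −(n − 6y + 8)(2n + 3y).

−(2n + 3y)(3n − 8y − 8)(n − 6y + 8)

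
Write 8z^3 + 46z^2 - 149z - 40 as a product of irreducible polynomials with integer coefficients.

(2z - 5)(4z + 1)(z + 8)

Trying the rational-root candidates, z = 5/2 is a root, giving the factor (2z - 5) and quotient 4z^2 + 33z + 8.
The remaining quadratic factors as (z + 8)(4z + 1).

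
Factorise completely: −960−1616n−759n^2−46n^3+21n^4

(3n+5)(7n+8)(n+3)(n−8)

Trying the rational-root candidates, n = 8 is a root, so (n−8) is a factor; dividing leaves 21n^3+122n^2+217n+120.
Next, n = −5/3 is a root, so (3n+5) is a factor; dividing leaves 7n^2+29n+24.
The remaining quadratic factors as (7n+8)(n+3).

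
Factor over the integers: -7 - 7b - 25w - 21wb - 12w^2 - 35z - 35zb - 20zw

Group: -5z(4w + 7b + 7) + (-3w - 1)(4w + 7b + 7); both groups contain (4w + 7b + 7).

-(5z + 3w + 1)(4w + 7b + 7)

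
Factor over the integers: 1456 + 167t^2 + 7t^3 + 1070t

Among the possible rational roots, t = -13/7 is a root, so (7t + 13) is a factor; dividing leaves t^2 + 22t + 112.
The remaining quadratic factors as (t + 14)(t + 8).

(7t + 13)(t + 14)(t + 8)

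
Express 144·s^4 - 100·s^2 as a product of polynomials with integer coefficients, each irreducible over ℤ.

Every term has a factor of 4·s^2. Then 36·s^2 - 25 = (6·s)² − (5)².

4·s^2·(6·s + 5)·(6·s - 5)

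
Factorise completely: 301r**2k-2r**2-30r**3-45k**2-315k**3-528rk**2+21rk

-(2r-15k)(r-3k)(15r+7k+1)

Group: 2r(-15r**2+38rk-r+21k**2+3k) - 15k(-15r**2+38rk-r+21k**2+3k); both groups contain (-15r**2+38rk-r+21k**2+3k), so (2r-15k) is a factor with cofactor -15r**2+38rk-r+21k**2+3k.
The cofactor groups again: -15r**2+38rk-r+21k**2+3k = -15r(r-3k) + (-7k-1)(r-3k); both groups contain (r-3k), giving -(15r+7k+1)(r-3k).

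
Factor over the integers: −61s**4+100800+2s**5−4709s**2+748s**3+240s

Among the possible rational roots, s = −7/2 is a root, so (2s+7) is a factor; dividing leaves s**4−34s**3+493s**2−4080s+14400.
Next, s = 15 is a root, so (s−15) is a factor; dividing leaves s**3−19s**2+208s−960.
Continuing, s = 8 is a root, so (s−8) divides it; the quotient is s**2−11s+120.
The quadratic s**2−11s+120 has discriminant −359 < 0 and is irreducible over ℤ.

(2s+7)(s−15)(s−8)(s**2−11s+120)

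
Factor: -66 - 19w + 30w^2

(5w + 6)(6w - 11)

Need a pair with product 30·(-66) = -1980 and sum -19: that's -55 and 36.
Split the middle term: 30w^2 - 55w + 36w - 66 = 5w(6w - 11) + 6(6w - 11).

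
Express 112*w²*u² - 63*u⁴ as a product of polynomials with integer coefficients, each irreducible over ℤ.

7*u²*(4*w - 3*u)*(4*w + 3*u)

Every term has a factor of 7*u². Then 16*w² - 9*u² = (4*w)² − (3*u)².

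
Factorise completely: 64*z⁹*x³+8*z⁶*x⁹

8*x³*z⁶*(2*z+x²)*(4*z²−2*z*x²+x⁴)

Factor out 8*z⁶*x³ first: what remains is 8*z³+x⁶.
Recognize a sum of cubes with the parts 2*z and x².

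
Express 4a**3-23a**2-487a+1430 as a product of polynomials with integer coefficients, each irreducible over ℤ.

(4a-11)(a+10)(a-13)

Among the possible rational roots, a = -10 is a root, so (a+10) is a factor; dividing leaves 4a**2-63a+143.
The remaining quadratic factors as (4a-11)(a-13).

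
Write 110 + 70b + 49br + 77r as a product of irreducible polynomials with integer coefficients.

Group as (49br + 70b) + (77r + 110) = 7b(7r + 10) + 11(7r + 10).
Both groups share the factor (7r + 10).

(7b + 11)(7r + 10)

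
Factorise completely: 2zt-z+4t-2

(2t-1)(z+2)

Group as (2zt-z) + (4t-2) = z(2t-1) + 2(2t-1).
Both groups share the factor (2t-1).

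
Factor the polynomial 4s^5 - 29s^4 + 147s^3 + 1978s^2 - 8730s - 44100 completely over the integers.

(4s + 15)(s + 5)(s - 6)(s^2 - 10s + 98)

By the rational root theorem, s = -5 is a root, so (s + 5) is a factor; dividing leaves 4s^4 - 49s^3 + 392s^2 + 18s - 8820.
Next, s = -15/4 is a root, so (4s + 15) divides it; the quotient is s^3 - 16s^2 + 158s - 588.
Then s = 6 is a root, so (s - 6) is a factor; dividing leaves s^2 - 10s + 98.
The quadratic s^2 - 10s + 98 has discriminant -292 < 0 and is irreducible over ℤ.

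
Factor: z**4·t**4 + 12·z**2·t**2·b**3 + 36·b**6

(z**2·t**2 + 6·b**3)**2

Recognize a perfect-square trinomial with the parts z**2·t**2 and 6·b**3.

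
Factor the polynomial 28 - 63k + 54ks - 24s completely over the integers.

(6s - 7)(9k - 4)

Group as (54ks - 63k) + (-24s + 28) = 9k(6s - 7) - 4(6s - 7).
Both groups share the factor (6s - 7).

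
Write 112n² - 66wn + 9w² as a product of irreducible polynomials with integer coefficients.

(3w - 14n)(3w - 8n)

Group: 3w(3w - 14n) - 8n(3w - 14n); both groups contain (3w - 14n).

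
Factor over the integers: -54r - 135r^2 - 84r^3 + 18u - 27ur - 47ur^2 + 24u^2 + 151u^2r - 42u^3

-(u - 3r)(6u - 7r - 6)(7u + 4r + 3)

Group: u(-42u^2 + 25ur + 24u + 28r^2 + 45r + 18) - 3r(-42u^2 + 25ur + 24u + 28r^2 + 45r + 18); both groups contain (-42u^2 + 25ur + 24u + 28r^2 + 45r + 18), so (u - 3r) is a factor with cofactor -42u^2 + 25ur + 24u + 28r^2 + 45r + 18.
The cofactor groups again: -42u^2 + 25ur + 24u + 28r^2 + 45r + 18 = -6u(7u + 4r + 3) + (7r + 6)(7u + 4r + 3); both groups contain (7u + 4r + 3), giving -(6u - 7r - 6)(7u + 4r + 3).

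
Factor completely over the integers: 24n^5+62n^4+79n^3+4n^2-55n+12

By the rational root theorem, n = -4/3 is a root, so (3n+4) divides it; the quotient is 8n^4+10n^3+13n^2-16n+3.
Next, n = 1/4 is a root, so (4n-1) divides it; the quotient is 2n^3+3n^2+4n-3.
Then n = 1/2 is a root, so (2n-1) divides it; the quotient is n^2+2n+3.
The quadratic n^2+2n+3 has discriminant -8 < 0 and is irreducible over ℤ.

(2n-1)(3n+4)(4n-1)(n^2+2n+3)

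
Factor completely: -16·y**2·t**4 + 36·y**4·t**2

Factor out 4·y**2·t**2 first: what remains is 9·y**2 - 4·t**2.
Recognize a difference of squares with the parts 3·y and 2·t.

4·t**2·y**2·(3·y - 2·t)·(3·y + 2·t)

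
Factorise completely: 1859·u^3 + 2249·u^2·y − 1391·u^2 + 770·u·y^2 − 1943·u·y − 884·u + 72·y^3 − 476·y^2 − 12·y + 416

Group: 13·u·(143·u^2 + 74·u·y − 195·u + 8·y^2 − 60·y + 52) + (9·y + 8)·(143·u^2 + 74·u·y − 195·u + 8·y^2 − 60·y + 52); both groups contain (143·u^2 + 74·u·y − 195·u + 8·y^2 − 60·y + 52), so (13·u + 9·y + 8) is a factor with cofactor 143·u^2 + 74·u·y − 195·u + 8·y^2 − 60·y + 52.
The cofactor groups again: 143·u^2 + 74·u·y − 195·u + 8·y^2 − 60·y + 52 = 11·u·(13·u + 2·y − 13) + (4·y − 4)·(13·u + 2·y − 13); both groups contain (13·u + 2·y − 13), giving (11·u + 4·y − 4)·(13·u + 2·y − 13).

(11·u + 4·y − 4)·(13·u + 2·y − 13)·(13·u + 9·y + 8)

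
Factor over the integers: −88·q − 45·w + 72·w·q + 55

(8·q − 5)·(9·w − 11)

Group as (72·w·q − 45·w) + (−88·q + 55) = 9·w·(8·q − 5) − 11·(8·q − 5).
Both groups share the factor (8·q − 5).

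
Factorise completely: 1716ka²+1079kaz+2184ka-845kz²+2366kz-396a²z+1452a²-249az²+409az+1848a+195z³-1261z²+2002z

(11a-5z+14)(12a+13z)(13k-3z+11)

Group: 13k(132a²+83az+168a-65z²+182z) + (-3z+11)(132a²+83az+168a-65z²+182z); both groups contain (132a²+83az+168a-65z²+182z), so (13k-3z+11) is a factor with cofactor 132a²+83az+168a-65z²+182z.
The cofactor groups again: 132a²+83az+168a-65z²+182z = 12a(11a-5z+14) + 13z(11a-5z+14); both groups contain (11a-5z+14), giving (12a+13z)(11a-5z+14).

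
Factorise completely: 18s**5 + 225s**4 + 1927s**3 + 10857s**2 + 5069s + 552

(3s + 1)(6s + 1)(s + 8)(s**2 + 4s + 69)

Among the possible rational roots, s = -1/3 is a root, giving the factor (3s + 1) and quotient 6s**4 + 73s**3 + 618s**2 + 3413s + 552.
Next, s = -8 is a root, giving the factor (s + 8) and quotient 6s**3 + 25s**2 + 418s + 69.
Then s = -1/6 is a root, giving the factor (6s + 1) and quotient s**2 + 4s + 69.
The quadratic s**2 + 4s + 69 has discriminant -260 < 0 and is irreducible over ℤ.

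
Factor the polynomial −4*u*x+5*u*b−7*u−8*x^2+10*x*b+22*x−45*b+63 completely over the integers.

Group: −u*(4*x−5*b+7) + (−2*x+9)*(4*x−5*b+7); both groups contain (4*x−5*b+7).

−(4*x−5*b+7)*(u+2*x−9)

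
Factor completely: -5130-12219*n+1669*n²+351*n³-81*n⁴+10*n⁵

By the rational root theorem, n = 5 is a root, giving the factor (n-5) and quotient 10*n⁴-31*n³+196*n²+2649*n+1026.
Then n = -9/2 is a root, giving the factor (2*n+9) and quotient 5*n³-38*n²+269*n+114.
Next, n = -2/5 is a root, giving the factor (5*n+2) and quotient n²-8*n+57.
The quadratic n²-8*n+57 has discriminant -164 < 0 and is irreducible over ℤ.

(2*n+9)*(5*n+2)*(n-5)*(n²-8*n+57)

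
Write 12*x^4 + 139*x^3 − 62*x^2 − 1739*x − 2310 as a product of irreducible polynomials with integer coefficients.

Among the possible rational roots, x = −2 is a root, so (x + 2) divides it; the quotient is 12*x^3 + 115*x^2 − 292*x − 1155.
Continuing, x = −7/3 is a root, so (3*x + 7) is a factor; dividing leaves 4*x^2 + 29*x − 165.
The remaining quadratic factors as (x + 11)(4*x − 15).

(3*x + 7)*(4*x − 15)*(x + 11)*(x + 2)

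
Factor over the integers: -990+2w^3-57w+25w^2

By the rational root theorem, w = 6 is a root, giving the factor (w-6) and quotient 2w^2+37w+165.
The remaining quadratic factors as (w+11)(2w+15).

(2w+15)(w+11)(w-6)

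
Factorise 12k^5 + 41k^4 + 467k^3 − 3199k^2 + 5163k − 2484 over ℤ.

(3k − 4)(4k − 9)(k − 1)(k^2 + 8k + 69)

Among the possible rational roots, k = 1 is a root, so (k − 1) divides it; the quotient is 12k^4 + 53k^3 + 520k^2 − 2679k + 2484.
Continuing, k = 9/4 is a root, giving the factor (4k − 9) and quotient 3k^3 + 20k^2 + 175k − 276.
Next, k = 4/3 is a root, so (3k − 4) divides it; the quotient is k^2 + 8k + 69.
The quadratic k^2 + 8k + 69 has discriminant −212 < 0 and is irreducible over ℤ.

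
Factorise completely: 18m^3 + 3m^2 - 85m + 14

(3m + 7)(6m - 1)(m - 2)

Among the possible rational roots, m = 2 is a root, so (m - 2) is a factor; dividing leaves 18m^2 + 39m - 7.
The remaining quadratic factors as (3m + 7)(6m - 1).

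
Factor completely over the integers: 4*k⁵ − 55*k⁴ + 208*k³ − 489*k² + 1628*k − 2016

(4*k − 7)*(k − 4)*(k − 9)*(k² + k + 8)

By the rational root theorem, k = 4 is a root, so (k − 4) divides it; the quotient is 4*k⁴ − 39*k³ + 52*k² − 281*k + 504.
Continuing, k = 7/4 is a root, so (4*k − 7) divides it; the quotient is k³ − 8*k² − k − 72.
Continuing, k = 9 is a root, giving the factor (k − 9) and quotient k² + k + 8.
The quadratic k² + k + 8 has discriminant −31 < 0 and is irreducible over ℤ.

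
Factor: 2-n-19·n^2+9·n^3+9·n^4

Trying the rational-root candidates, n = 1 is a root, so (n-1) divides it; the quotient is 9·n^3+18·n^2-n-2.
Continuing, n = 1/3 is a root, so (3·n-1) is a factor; dividing leaves 3·n^2+7·n+2.
The remaining quadratic factors as (3·n+1)(n+2).

(3·n+1)·(3·n-1)·(n+2)·(n-1)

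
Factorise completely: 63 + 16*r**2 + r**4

(r**2 + 7)*(r**2 + 9)

Substitute u = r**2 to get a quadratic in u, then factor.
r**2 + 9 is irreducible over ℤ (sum of squares).
r**2 + 7 is irreducible over ℤ (always positive, so no real roots).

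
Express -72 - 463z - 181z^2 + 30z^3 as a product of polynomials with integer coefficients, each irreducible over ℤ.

(5z + 9)(6z + 1)(z - 8)

By the rational root theorem, z = 8 is a root, so (z - 8) divides it; the quotient is 30z^2 + 59z + 9.
The remaining quadratic factors as (5z + 9)(6z + 1).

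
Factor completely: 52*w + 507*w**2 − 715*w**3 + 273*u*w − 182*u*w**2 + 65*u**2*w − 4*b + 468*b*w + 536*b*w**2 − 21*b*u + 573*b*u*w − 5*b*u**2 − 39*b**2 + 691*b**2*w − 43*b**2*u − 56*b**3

Group: b*(−56*b**2 − 43*b*u − 37*b*w − 39*b − 5*u**2 + 14*u*w − 21*u + 55*w**2 − 39*w − 4) − 13*w*(−56*b**2 − 43*b*u − 37*b*w − 39*b − 5*u**2 + 14*u*w − 21*u + 55*w**2 − 39*w − 4); both groups contain (−56*b**2 − 43*b*u − 37*b*w − 39*b − 5*u**2 + 14*u*w − 21*u + 55*w**2 − 39*w − 4), so (b − 13*w) is a factor with cofactor −56*b**2 − 43*b*u − 37*b*w − 39*b − 5*u**2 + 14*u*w − 21*u + 55*w**2 − 39*w − 4.
The cofactor groups again: −56*b**2 − 43*b*u − 37*b*w − 39*b − 5*u**2 + 14*u*w − 21*u + 55*w**2 − 39*w − 4 = −7*b*(8*b + 5*u + 11*w + 1) + (−u + 5*w − 4)*(8*b + 5*u + 11*w + 1); both groups contain (8*b + 5*u + 11*w + 1), giving −(7*b + u − 5*w + 4)*(8*b + 5*u + 11*w + 1).

−(7*b + u − 5*w + 4)*(8*b + 5*u + 11*w + 1)*(b − 13*w)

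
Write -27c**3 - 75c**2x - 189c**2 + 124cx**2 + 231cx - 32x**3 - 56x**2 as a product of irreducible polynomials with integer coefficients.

Group: 9c(-3c**2 - 11cx - 21c + 4x**2 + 7x) - 8x(-3c**2 - 11cx - 21c + 4x**2 + 7x); both groups contain (-3c**2 - 11cx - 21c + 4x**2 + 7x), so (9c - 8x) is a factor with cofactor -3c**2 - 11cx - 21c + 4x**2 + 7x.
The cofactor groups again: -3c**2 - 11cx - 21c + 4x**2 + 7x = -3c(c + 4x + 7) + x(c + 4x + 7); both groups contain (c + 4x + 7), giving -(3c - x)(c + 4x + 7).

-(3c - x)(9c - 8x)(c + 4x + 7)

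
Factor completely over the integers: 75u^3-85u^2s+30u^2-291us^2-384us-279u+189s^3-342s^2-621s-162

(5u-3s+9)(3u-7s-6)(5u+9s+3)

Group: 5u(15u^2-44us-3u+21s^2-45s-54) + (9s+3)(15u^2-44us-3u+21s^2-45s-54); both groups contain (15u^2-44us-3u+21s^2-45s-54), so (5u+9s+3) is a factor with cofactor 15u^2-44us-3u+21s^2-45s-54.
The cofactor groups again: 15u^2-44us-3u+21s^2-45s-54 = 5u(3u-7s-6) + (-3s+9)(3u-7s-6); both groups contain (3u-7s-6), giving (5u-3s+9)(3u-7s-6).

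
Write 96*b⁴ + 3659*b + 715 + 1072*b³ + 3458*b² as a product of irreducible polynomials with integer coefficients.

(2*b + 13)*(3*b + 5)*(4*b + 1)*(4*b + 11)

Trying the rational-root candidates, b = −11/4 is a root, giving the factor (4*b + 11) and quotient 24*b³ + 202*b² + 309*b + 65.
Continuing, b = −5/3 is a root, so (3*b + 5) is a factor; dividing leaves 8*b² + 54*b + 13.
The remaining quadratic factors as (2*b + 13)(4*b + 1).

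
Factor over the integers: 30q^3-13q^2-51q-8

(5q-8)(6q+1)(q+1)

Among the possible rational roots, q = 8/5 is a root, so (5q-8) divides it; the quotient is 6q^2+7q+1.
The remaining quadratic factors as (6q+1)(q+1).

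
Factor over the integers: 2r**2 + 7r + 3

(2r + 1)(r + 3)

Need a pair with product 2·3 = 6 and sum 7: that's 1 and 6.
Split the middle term: 2r**2 + r + 6r + 3 = r(2r + 1) + 3(2r + 1).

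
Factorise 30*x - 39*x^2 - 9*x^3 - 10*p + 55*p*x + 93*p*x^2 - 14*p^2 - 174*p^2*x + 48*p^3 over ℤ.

(6*p - 3*x + 2)*(8*p - x - 5)*(p - 3*x)

Group: 8*p*(6*p^2 - 21*p*x + 2*p + 9*x^2 - 6*x) + (-x - 5)*(6*p^2 - 21*p*x + 2*p + 9*x^2 - 6*x); both groups contain (6*p^2 - 21*p*x + 2*p + 9*x^2 - 6*x), so (8*p - x - 5) is a factor with cofactor 6*p^2 - 21*p*x + 2*p + 9*x^2 - 6*x.
The cofactor groups again: 6*p^2 - 21*p*x + 2*p + 9*x^2 - 6*x = p*(6*p - 3*x + 2) - 3*x*(6*p - 3*x + 2); both groups contain (6*p - 3*x + 2), giving (p - 3*x)*(6*p - 3*x + 2).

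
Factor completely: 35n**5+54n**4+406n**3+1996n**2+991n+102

Among the possible rational roots, n = -1/7 is a root, giving the factor (7n+1) and quotient 5n**4+7n**3+57n**2+277n+102.
Continuing, n = -2/5 is a root, so (5n+2) divides it; the quotient is n**3+n**2+11n+51.
Next, n = -3 is a root, giving the factor (n+3) and quotient n**2-2n+17.
The quadratic n**2-2n+17 has discriminant -64 < 0 and is irreducible over ℤ.

(5n+2)(7n+1)(n+3)(n**2-2n+17)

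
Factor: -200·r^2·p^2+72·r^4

Factor out 8·r^2, leaving 9·r^2-25·p^2, which is a difference of two squares.

8·r^2·(3·r-5·p)·(3·r+5·p)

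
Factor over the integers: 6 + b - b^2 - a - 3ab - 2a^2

Group: -2a(a + b + 2) + (-b + 3)(a + b + 2); both groups contain (a + b + 2).

-(2a + b - 3)(a + b + 2)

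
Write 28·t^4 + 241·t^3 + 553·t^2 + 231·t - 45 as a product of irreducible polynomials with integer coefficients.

Testing divisors of the constant over divisors of the leading coefficient, t = -3 is a root, giving the factor (t + 3) and quotient 28·t^3 + 157·t^2 + 82·t - 15.
Continuing, t = -3/4 is a root, so (4·t + 3) divides it; the quotient is 7·t^2 + 34·t - 5.
The remaining quadratic factors as (t + 5)(7·t - 1).

(4·t + 3)·(7·t - 1)·(t + 3)·(t + 5)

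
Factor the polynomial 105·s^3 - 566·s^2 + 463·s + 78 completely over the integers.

(3·s - 13)·(5·s - 6)·(7·s + 1)

Testing divisors of the constant over divisors of the leading coefficient, s = -1/7 is a root, so (7·s + 1) is a factor; dividing leaves 15·s^2 - 83·s + 78.
The remaining quadratic factors as (5·s - 6)(3·s - 13).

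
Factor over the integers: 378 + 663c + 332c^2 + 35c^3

(5c + 6)(7c + 9)(c + 7)

Testing divisors of the constant over divisors of the leading coefficient, c = -9/7 is a root, so (7c + 9) is a factor; dividing leaves 5c^2 + 41c + 42.
The remaining quadratic factors as (5c + 6)(c + 7).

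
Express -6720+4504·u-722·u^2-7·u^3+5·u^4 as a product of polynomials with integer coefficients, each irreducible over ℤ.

Among the possible rational roots, u = 12/5 is a root, so (5·u-12) divides it; the quotient is u^3+u^2-142·u+560.
Then u = -14 is a root, giving the factor (u+14) and quotient u^2-13·u+40.
The remaining quadratic factors as (u-8)(u-5).

(5·u-12)·(u+14)·(u-5)·(u-8)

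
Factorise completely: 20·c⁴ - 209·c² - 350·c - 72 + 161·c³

Trying the rational-root candidates, c = 2 is a root, so (c - 2) divides it; the quotient is 20·c³ + 201·c² + 193·c + 36.
Next, c = -9 is a root, so (c + 9) is a factor; dividing leaves 20·c² + 21·c + 4.
The remaining quadratic factors as (4·c + 1)(5·c + 4).

(4·c + 1)·(5·c + 4)·(c + 9)·(c - 2)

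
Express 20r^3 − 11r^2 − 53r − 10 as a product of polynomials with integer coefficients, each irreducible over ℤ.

Among the possible rational roots, r = 2 is a root, so (r − 2) is a factor; dividing leaves 20r^2 + 29r + 5.
The remaining quadratic factors as (5r + 1)(4r + 5).

(4r + 5)(5r + 1)(r − 2)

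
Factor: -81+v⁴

(v+3)(v-3)(v²+9)

Difference of squares twice: with A = v and B = 3, A⁴ − B⁴ = (A² − B²)(A² + B²), and A² − B² factors again.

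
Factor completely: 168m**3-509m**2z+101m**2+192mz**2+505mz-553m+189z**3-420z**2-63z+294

(3m-7z+7)(7m+3z-6)(8m-9z-7)

Group: 7m(24m**2-83mz+35m+63z**2-14z-49) + (3z-6)(24m**2-83mz+35m+63z**2-14z-49); both groups contain (24m**2-83mz+35m+63z**2-14z-49), so (7m+3z-6) is a factor with cofactor 24m**2-83mz+35m+63z**2-14z-49.
The cofactor groups again: 24m**2-83mz+35m+63z**2-14z-49 = 3m(8m-9z-7) + (-7z+7)(8m-9z-7); both groups contain (8m-9z-7), giving (3m-7z+7)(8m-9z-7).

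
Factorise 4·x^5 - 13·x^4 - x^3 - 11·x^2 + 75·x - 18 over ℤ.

(4·x - 1)·(x - 2)·(x - 3)·(x^2 + 2·x + 3)

Testing divisors of the constant over divisors of the leading coefficient, x = 2 is a root, so (x - 2) divides it; the quotient is 4·x^4 - 5·x^3 - 11·x^2 - 33·x + 9.
Next, x = 1/4 is a root, giving the factor (4·x - 1) and quotient x^3 - x^2 - 3·x - 9.
Next, x = 3 is a root, giving the factor (x - 3) and quotient x^2 + 2·x + 3.
The quadratic x^2 + 2·x + 3 has discriminant -8 < 0 and is irreducible over ℤ.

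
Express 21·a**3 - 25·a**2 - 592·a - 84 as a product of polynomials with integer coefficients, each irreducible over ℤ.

(3·a + 14)·(7·a + 1)·(a - 6)

Testing divisors of the constant over divisors of the leading coefficient, a = 6 is a root, giving the factor (a - 6) and quotient 21·a**2 + 101·a + 14.
The remaining quadratic factors as (3·a + 14)(7·a + 1).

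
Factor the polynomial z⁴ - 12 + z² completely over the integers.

Substitute u = z² to get a quadratic in u, then factor.
z² - 3 is irreducible over ℤ (3 is not a perfect square).
z² + 4 is irreducible over ℤ (sum of squares).

(z² + 4)·(z² - 3)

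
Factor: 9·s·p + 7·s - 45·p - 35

(9·p + 7)·(s - 5)

Group as (9·s·p + 7·s) + (-45·p - 35) = s·(9·p + 7) - 5·(9·p + 7).
Both groups share the factor (9·p + 7).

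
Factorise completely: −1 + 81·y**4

(3·y)⁴ − (1)⁴ = ((3·y)² − (1)²)((3·y)² + (1)²); the first factor splits again, the second (9·y**2 + 1) is irreducible.

(3·y + 1)·(3·y − 1)·(9·y**2 + 1)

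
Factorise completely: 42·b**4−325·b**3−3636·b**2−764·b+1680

(6·b+5)·(7·b−4)·(b+6)·(b−14)

Testing divisors of the constant over divisors of the leading coefficient, b = −6 is a root, so (b+6) divides it; the quotient is 42·b**3−577·b**2−174·b+280.
Then b = 14 is a root, so (b−14) divides it; the quotient is 42·b**2+11·b−20.
The remaining quadratic factors as (7·b−4)(6·b+5).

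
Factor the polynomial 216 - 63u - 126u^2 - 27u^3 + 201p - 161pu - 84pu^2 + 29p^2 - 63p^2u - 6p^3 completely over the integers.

-(2p + u + 3)(3p + 3u + 8)(p + 9u - 9)

Group: 2p(-3p^2 - 30pu + 19p - 27u^2 - 45u + 72) + (u + 3)(-3p^2 - 30pu + 19p - 27u^2 - 45u + 72); both groups contain (-3p^2 - 30pu + 19p - 27u^2 - 45u + 72), so (2p + u + 3) is a factor with cofactor -3p^2 - 30pu + 19p - 27u^2 - 45u + 72.
The cofactor groups again: -3p^2 - 30pu + 19p - 27u^2 - 45u + 72 = -p(3p + 3u + 8) + (-9u + 9)(3p + 3u + 8); both groups contain (3p + 3u + 8), giving -(p + 9u - 9)(3p + 3u + 8).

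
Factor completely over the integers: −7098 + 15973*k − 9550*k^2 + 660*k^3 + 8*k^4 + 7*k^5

(7*k − 6)*(k − 1)*(k − 7)*(k^2 + 10*k + 169)

Among the possible rational roots, k = 7 is a root, so (k − 7) divides it; the quotient is 7*k^4 + 57*k^3 + 1059*k^2 − 2137*k + 1014.
Next, k = 6/7 is a root, giving the factor (7*k − 6) and quotient k^3 + 9*k^2 + 159*k − 169.
Next, k = 1 is a root, so (k − 1) divides it; the quotient is k^2 + 10*k + 169.
The quadratic k^2 + 10*k + 169 has discriminant −576 < 0 and is irreducible over ℤ.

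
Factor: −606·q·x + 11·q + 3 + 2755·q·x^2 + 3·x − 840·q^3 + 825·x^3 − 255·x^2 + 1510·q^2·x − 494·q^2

Group: 14·q·(−60·q^2 + 155·q·x − 31·q + 75·x^2 − 30·x + 3) + (11·x + 1)·(−60·q^2 + 155·q·x − 31·q + 75·x^2 − 30·x + 3); both groups contain (−60·q^2 + 155·q·x − 31·q + 75·x^2 − 30·x + 3), so (14·q + 11·x + 1) is a factor with cofactor −60·q^2 + 155·q·x − 31·q + 75·x^2 − 30·x + 3.
The cofactor groups again: −60·q^2 + 155·q·x − 31·q + 75·x^2 − 30·x + 3 = −12·q·(5·q − 15·x + 3) + (−5·x + 1)·(5·q − 15·x + 3); both groups contain (5·q − 15·x + 3), giving −(12·q + 5·x − 1)·(5·q − 15·x + 3).

−(12·q + 5·x − 1)·(14·q + 11·x + 1)·(5·q − 15·x + 3)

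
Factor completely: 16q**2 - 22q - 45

(2q - 5)(8q + 9)

Need a pair with product 16·(-45) = -720 and sum -22: that's -40 and 18.
Split the middle term: 16q**2 - 40q + 18q - 45 = 8q(2q - 5) + 9(2q - 5).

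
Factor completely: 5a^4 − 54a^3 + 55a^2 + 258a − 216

Testing divisors of the constant over divisors of the leading coefficient, a = 4/5 is a root, so (5a − 4) divides it; the quotient is a^3 − 10a^2 + 3a + 54.
Continuing, a = 9 is a root, so (a − 9) divides it; the quotient is a^2 − a − 6.
The remaining quadratic factors as (a − 3)(a + 2).

(5a − 4)(a + 2)(a − 3)(a − 9)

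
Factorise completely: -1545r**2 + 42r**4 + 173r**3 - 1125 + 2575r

(2r - 5)(3r - 5)(7r - 5)(r + 9)

Trying the rational-root candidates, r = 5/7 is a root, giving the factor (7r - 5) and quotient 6r**3 + 29r**2 - 200r + 225.
Next, r = -9 is a root, so (r + 9) is a factor; dividing leaves 6r**2 - 25r + 25.
The remaining quadratic factors as (3r - 5)(2r - 5).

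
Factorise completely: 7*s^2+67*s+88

(7*s+11)*(s+8)

Need a pair with product 7·88 = 616 and sum 67: that's 11 and 56.
Split the middle term: 7*s^2+11*s + 56*s+88 = s*(7*s+11) + 8*(7*s+11).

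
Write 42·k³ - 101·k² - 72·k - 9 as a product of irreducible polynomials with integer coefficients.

Among the possible rational roots, k = -1/6 is a root, giving the factor (6·k + 1) and quotient 7·k² - 18·k - 9.
The remaining quadratic factors as (k - 3)(7·k + 3).

(6·k + 1)·(7·k + 3)·(k - 3)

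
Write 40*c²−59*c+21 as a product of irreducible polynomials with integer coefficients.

Need a pair with product 40·21 = 840 and sum −59: that's −35 and −24.
Split the middle term: 40*c²−35*c − 24*c+21 = 5*c*(8*c−7) − 3*(8*c−7).

(5*c−3)*(8*c−7)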